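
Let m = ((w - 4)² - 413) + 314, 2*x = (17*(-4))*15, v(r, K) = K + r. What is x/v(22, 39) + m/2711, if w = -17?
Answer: -1361748/165371 ≈ -8.2345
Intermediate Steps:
x = -510 (x = ((17*(-4))*15)/2 = (-68*15)/2 = (½)*(-1020) = -510)
m = 342 (m = ((-17 - 4)² - 413) + 314 = ((-21)² - 413) + 314 = (441 - 413) + 314 = 28 + 314 = 342)
x/v(22, 39) + m/2711 = -510/(39 + 22) + 342/2711 = -510/61 + 342*(1/2711) = -510*1/61 + 342/2711 = -510/61 + 342/2711 = -1361748/165371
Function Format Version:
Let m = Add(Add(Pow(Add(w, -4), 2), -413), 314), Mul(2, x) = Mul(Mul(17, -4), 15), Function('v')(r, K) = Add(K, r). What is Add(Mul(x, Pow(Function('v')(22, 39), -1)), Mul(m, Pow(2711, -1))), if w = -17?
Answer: Rational(-1361748, 165371) ≈ -8.2345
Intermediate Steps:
x = -510 (x = Mul(Rational(1, 2), Mul(Mul(17, -4), 15)) = Mul(Rational(1, 2), Mul(-68, 15)) = Mul(Rational(1, 2), -1020) = -510)
m = 342 (m = Add(Add(Pow(Add(-17, -4), 2), -413), 314) = Add(Add(Pow(-21, 2), -413), 314) = Add(Add(441, -413), 314) = Add(28, 314) = 342)
Add(Mul(x, Pow(Function('v')(22, 39), -1)), Mul(m, Pow(2711, -1))) = Add(Mul(-510, Pow(Add(39, 22), -1)), Mul(342, Pow(2711, -1))) = Add(Mul(-510, Pow(61, -1)), Mul(342, Rational(1, 2711))) = Add(Mul(-510, Rational(1, 61)), Rational(342, 2711)) = Add(Rational(-510, 61), Rational(342, 2711)) = Rational(-1361748, 165371)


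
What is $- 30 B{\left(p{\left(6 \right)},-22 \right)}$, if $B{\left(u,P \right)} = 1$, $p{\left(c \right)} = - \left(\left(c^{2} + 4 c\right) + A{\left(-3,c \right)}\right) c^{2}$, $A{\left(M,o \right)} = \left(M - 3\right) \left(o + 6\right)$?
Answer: $-30$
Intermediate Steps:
$A{\left(M,o \right)} = \left(-3 + M\right) \left(6 + o\right)$
$p{\left(c \right)} = - c^{2} \left(-36 + c^{2} - 2 c\right)$ ($p{\left(c \right)} = - \left(\left(c^{2} + 4 c\right) - \left(36 + 6 c\right)\right) c^{2} = - \left(-36 + c^{2} - 2 c\right) c^{2} = - c^{2} \left(-36 + c^{2} - 2 c\right)$)
$- 30 B{\left(p{\left(6 \right)},-22 \right)} = \left(-30\right) 1 = -30$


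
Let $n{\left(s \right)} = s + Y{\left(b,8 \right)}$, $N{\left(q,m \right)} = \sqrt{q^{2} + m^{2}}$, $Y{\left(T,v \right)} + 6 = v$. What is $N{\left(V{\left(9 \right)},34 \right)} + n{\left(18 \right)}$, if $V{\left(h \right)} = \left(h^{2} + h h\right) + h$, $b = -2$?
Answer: $20 + \sqrt{30397} \approx 194.35$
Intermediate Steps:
$V{\left(h \right)} = h + 2 h^{2}$ ($V{\left(h \right)} = \left(h^{2} + h^{2}\right) + h = 2 h^{2} + h = h + 2 h^{2}$)
$Y{\left(T,v \right)} = -6 + v$
$N{\left(q,m \right)} = \sqrt{m^{2} + q^{2}}$
$n{\left(s \right)} = 2 + s$ ($n{\left(s \right)} = s + \left(-6 + 8\right) = s + 2 = 2 + s$)
$N{\left(V{\left(9 \right)},34 \right)} + n{\left(18 \right)} = \sqrt{34^{2} + \left(9 \left(1 + 2 \cdot 9\right)\right)^{2}} + \left(2 + 18\right) = \sqrt{1156 + \left(9 \left(1 + 18\right)\right)^{2}} + 20 = \sqrt{1156 + \left(9 \cdot 19\right)^{2}} + 20 = \sqrt{1156 + 171^{2}} + 20 = \sqrt{1156 + 29241} + 20 = \sqrt{30397} + 20 = 20 + \sqrt{30397}$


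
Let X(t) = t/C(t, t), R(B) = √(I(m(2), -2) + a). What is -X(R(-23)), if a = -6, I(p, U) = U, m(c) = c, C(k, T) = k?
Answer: -1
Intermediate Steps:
R(B) = 2*I*√2 (R(B) = √(-2 - 6) = √(-8) = 2*I*√2)
X(t) = 1 (X(t) = t/t = 1)
-X(R(-23)) = -1*1 = -1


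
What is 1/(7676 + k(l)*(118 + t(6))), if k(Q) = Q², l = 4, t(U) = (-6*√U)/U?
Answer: 797/7622380 + √6/5716785 ≈ 0.00010499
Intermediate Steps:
t(U) = -6/√U
1/(7676 + k(l)*(118 + t(6))) = 1/(7676 + 4²*(118 - √6)) = 1/(7676 + 16*(118 - √6)) = 1/(7676 + (1888 - 16*√6)) = 1/(9564 - 16*√6)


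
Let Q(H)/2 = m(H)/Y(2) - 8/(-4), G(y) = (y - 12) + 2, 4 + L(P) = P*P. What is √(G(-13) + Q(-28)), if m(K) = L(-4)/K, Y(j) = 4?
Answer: I*√3766/14 ≈ 4.3834*I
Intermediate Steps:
L(P) = -4 + P² (L(P) = -4 + P*P = -4 + P²)
m(K) = 12/K (m(K) = (-4 + (-4)²)/K = (-4 + 16)/K = 12/K)
G(y) = -10 + y (G(y) = (-12 + y) + 2 = -10 + y)
Q(H) = 4 + 6/H (Q(H) = 2*((12/H)/4 - 8/(-4)) = 2*((12/H)*(¼) - 8*(-¼)) = 2*(3/H + 2) = 2*(2 + 3/H) = 4 + 6/H)
√(G(-13) + Q(-28)) = √((-10 - 13) + (4 + 6/(-28))) = √(-23 + (4 + 6*(-1/28))) = √(-23 + (4 - 3/14)) = √(-23 + 53/14) = √(-269/14) = I*√3766/14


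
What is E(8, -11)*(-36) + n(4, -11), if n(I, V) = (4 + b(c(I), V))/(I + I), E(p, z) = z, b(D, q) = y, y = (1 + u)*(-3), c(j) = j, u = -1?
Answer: 793/2 ≈ 396.50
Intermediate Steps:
y = 0 (y = (1 - 1)*(-3) = 0*(-3) = 0)
b(D, q) = 0
n(I, V) = 2/I (n(I, V) = (4 + 0)/(I + I) = 4/((2*I)) = 4*(1/(2*I)) = 2/I)
E(8, -11)*(-36) + n(4, -11) = -11*(-36) + 2/4 = 396 + 2*(1/4) = 396 + 1/2 = 793/2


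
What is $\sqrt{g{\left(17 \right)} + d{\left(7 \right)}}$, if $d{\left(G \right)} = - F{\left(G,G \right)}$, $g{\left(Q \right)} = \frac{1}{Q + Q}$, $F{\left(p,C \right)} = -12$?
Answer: $\frac{\sqrt{13906}}{34} \approx 3.4683$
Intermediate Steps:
$g{\left(Q \right)} = \frac{1}{2 Q}$
$d{\left(G \right)} = 12$ ($d{\left(G \right)} = \left(-1\right) \left(-12\right) = 12$)
$\sqrt{g{\left(17 \right)} + d{\left(7 \right)}} = \sqrt{\frac{1}{2 \cdot 17} + 12} = \sqrt{\frac{1}{2} \cdot \frac{1}{17} + 12} = \sqrt{\frac{1}{34} + 12} = \sqrt{\frac{409}{34}} = \frac{\sqrt{13906}}{34}$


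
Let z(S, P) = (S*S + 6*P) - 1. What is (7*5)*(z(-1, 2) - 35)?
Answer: -805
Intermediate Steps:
z(S, P) = -1 + S² + 6*P (z(S, P) = (S² + 6*P) - 1 = -1 + S² + 6*P)
(7*5)*(z(-1, 2) - 35) = (7*5)*((-1 + (-1)² + 6*2) - 35) = 35*((-1 + 1 + 12) - 35) = 35*(12 - 35) = 35*(-23) = -805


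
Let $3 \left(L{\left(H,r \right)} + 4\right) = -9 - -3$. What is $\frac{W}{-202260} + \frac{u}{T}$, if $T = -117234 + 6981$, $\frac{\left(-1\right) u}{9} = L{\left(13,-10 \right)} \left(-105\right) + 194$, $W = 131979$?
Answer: $- \frac{1450124503}{2477752420} \approx -0.58526$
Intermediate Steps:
$L{\left(H,r \right)} = -6$ ($L{\left(H,r \right)} = -4 + \frac{-9 - -3}{3} = -4 + \frac{-9 + 3}{3} = -4 + \frac{1}{3} \left(-6\right) = -4 - 2 = -6$)
$u = -7416$ ($u = - 9 \left(\left(-6\right) \left(-105\right) + 194\right) = - 9 \left(630 + 194\right) = \left(-9\right) 824 = -7416$)
$T = -110253$
$\frac{W}{-202260} + \frac{u}{T} = \frac{131979}{-202260} - \frac{7416}{-110253} = 131979 \left(- \frac{1}{202260}\right) - - \frac{2472}{36751} = - \frac{43993}{67420} + \frac{2472}{36751} = - \frac{1450124503}{2477752420}$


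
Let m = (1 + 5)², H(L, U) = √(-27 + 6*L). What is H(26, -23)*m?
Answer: 36*√129 ≈ 408.88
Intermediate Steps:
m = 36 (m = 6² = 36)
H(26, -23)*m = √(-27 + 6*26)*36 = √(-27 + 156)*36 = √129*36 = 36*√129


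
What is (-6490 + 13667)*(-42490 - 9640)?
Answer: -374137010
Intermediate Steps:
(-6490 + 13667)*(-42490 - 9640) = 7177*(-52130) = -374137010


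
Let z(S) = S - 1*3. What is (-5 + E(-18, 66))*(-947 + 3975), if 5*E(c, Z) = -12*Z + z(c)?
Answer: -2537464/5 ≈ -5.0749e+5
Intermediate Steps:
z(S) = -3 + S (z(S) = S - 3 = -3 + S)
E(c, Z) = -⅗ - 12*Z/5 + c/5 (E(c, Z) = (-12*Z + (-3 + c))/5 = (-3 + c - 12*Z)/5 = -⅗ - 12*Z/5 + c/5)
(-5 + E(-18, 66))*(-947 + 3975) = (-5 + (-⅗ - 12/5*66 + (⅕)*(-18)))*(-947 + 3975) = (-5 + (-⅗ - 792/5 - 18/5))*3028 = (-5 - 813/5)*3028 = -838/5*3028 = -2537464/5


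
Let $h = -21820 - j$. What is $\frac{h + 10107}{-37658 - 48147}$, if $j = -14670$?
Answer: $- \frac{2957}{85805} \approx -0.034462$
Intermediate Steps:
$h = -7150$ ($h = -21820 - -14670 = -21820 + 14670 = -7150$)
$\frac{h + 10107}{-37658 - 48147} = \frac{-7150 + 10107}{-37658 - 48147} = \frac{2957}{-85805} = 2957 \left(- \frac{1}{85805}\right) = - \frac{2957}{85805}$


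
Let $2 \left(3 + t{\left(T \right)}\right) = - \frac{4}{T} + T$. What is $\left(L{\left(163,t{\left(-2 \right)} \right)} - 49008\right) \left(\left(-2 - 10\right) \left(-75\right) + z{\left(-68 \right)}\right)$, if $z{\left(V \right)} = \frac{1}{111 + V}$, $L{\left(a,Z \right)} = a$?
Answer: $- \frac{1890350345}{43} \approx -4.3962 \cdot 10^{7}$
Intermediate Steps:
$t{\left(T \right)} = -3 + \frac{T}{2} - \frac{2}{T}$ ($t{\left(T \right)} = -3 + \frac{- \frac{4}{T} + T}{2} = -3 + \frac{T - \frac{4}{T}}{2} = -3 + \left(\frac{T}{2} - \frac{2}{T}\right) = -3 + \frac{T}{2} - \frac{2}{T}$)
$\left(L{\left(163,t{\left(-2 \right)} \right)} - 49008\right) \left(\left(-2 - 10\right) \left(-75\right) + z{\left(-68 \right)}\right) = \left(163 - 49008\right) \left(\left(-2 - 10\right) \left(-75\right) + \frac{1}{111 - 68}\right) = - 48845 \left(\left(-12\right) \left(-75\right) + \frac{1}{43}\right) = - 48845 \left(900 + \frac{1}{43}\right) = \left(-48845\right) \frac{38701}{43} = - \frac{1890350345}{43}$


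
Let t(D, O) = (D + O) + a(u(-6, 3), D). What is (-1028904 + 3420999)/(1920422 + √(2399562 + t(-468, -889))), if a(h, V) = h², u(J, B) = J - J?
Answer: 4593831864090/3688018259879 - 2392095*√2398205/3688018259879 ≈ 1.2446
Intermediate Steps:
u(J, B) = 0
t(D, O) = D + O (t(D, O) = (D + O) + 0² = (D + O) + 0 = D + O)
(-1028904 + 3420999)/(1920422 + √(2399562 + t(-468, -889))) = (-1028904 + 3420999)/(1920422 + √(2399562 + (-468 - 889))) = 2392095/(1920422 + √(2399562 - 1357)) = 2392095/(1920422 + √2398205)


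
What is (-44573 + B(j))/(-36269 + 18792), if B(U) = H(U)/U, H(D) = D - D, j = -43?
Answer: 44573/17477 ≈ 2.5504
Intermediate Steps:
H(D) = 0
B(U) = 0 (B(U) = 0/U = 0)
(-44573 + B(j))/(-36269 + 18792) = (-44573 + 0)/(-36269 + 18792) = -44573/(-17477) = -44573*(-1/17477) = 44573/17477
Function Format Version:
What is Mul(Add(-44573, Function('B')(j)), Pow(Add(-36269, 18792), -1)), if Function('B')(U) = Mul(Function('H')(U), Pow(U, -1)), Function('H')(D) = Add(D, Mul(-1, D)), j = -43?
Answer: Rational(44573, 17477) ≈ 2.5504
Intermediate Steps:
Function('H')(D) = 0
Function('B')(U) = 0 (Function('B')(U) = Mul(0, Pow(U, -1)) = 0)
Mul(Add(-44573, Function('B')(j)), Pow(Add(-36269, 18792), -1)) = Mul(Add(-44573, 0), Pow(Add(-36269, 18792), -1)) = Mul(-44573, Pow(-17477, -1)) = Mul(-44573, Rational(-1, 17477)) = Rational(44573, 17477)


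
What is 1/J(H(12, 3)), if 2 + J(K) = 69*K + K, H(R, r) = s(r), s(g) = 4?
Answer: 1/278 ≈ 0.0035971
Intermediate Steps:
H(R, r) = 4
J(K) = -2 + 70*K (J(K) = -2 + (69*K + K) = -2 + 70*K)
1/J(H(12, 3)) = 1/(-2 + 70*4) = 1/(-2 + 280) = 1/278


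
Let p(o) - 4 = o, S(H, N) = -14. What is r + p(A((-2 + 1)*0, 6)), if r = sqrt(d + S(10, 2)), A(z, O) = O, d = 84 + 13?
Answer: 10 + sqrt(83) ≈ 19.110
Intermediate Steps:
d = 97
p(o) = 4 + o
r = sqrt(83) (r = sqrt(97 - 14) = sqrt(83) ≈ 9.1104)
r + p(A((-2 + 1)*0, 6)) = sqrt(83) + (4 + 6) = sqrt(83) + 10 = 10 + sqrt(83)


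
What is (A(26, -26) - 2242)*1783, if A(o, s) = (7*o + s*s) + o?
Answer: -2421314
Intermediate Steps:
A(o, s) = s² + 8*o (A(o, s) = (7*o + s²) + o = (s² + 7*o) + o = s² + 8*o)
(A(26, -26) - 2242)*1783 = (((-26)² + 8*26) - 2242)*1783 = ((676 + 208) - 2242)*1783 = (884 - 2242)*1783 = -1358*1783 = -2421314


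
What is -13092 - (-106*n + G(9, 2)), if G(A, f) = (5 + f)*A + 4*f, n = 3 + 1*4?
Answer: -12421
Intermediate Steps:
n = 7 (n = 3 + 4 = 7)
G(A, f) = 4*f + A*(5 + f) (G(A, f) = A*(5 + f) + 4*f = 4*f + A*(5 + f))
-13092 - (-106*n + G(9, 2)) = -13092 - (-106*7 + (4*2 + 5*9 + 9*2)) = -13092 - (-742 + (8 + 45 + 18)) = -13092 - (-742 + 71) = -13092 - 1*(-671) = -13092 + 671 = -12421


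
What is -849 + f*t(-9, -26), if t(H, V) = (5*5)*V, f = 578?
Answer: -376549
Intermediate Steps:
t(H, V) = 25*V
-849 + f*t(-9, -26) = -849 + 578*(25*(-26)) = -849 + 578*(-650) = -849 - 375700 = -376549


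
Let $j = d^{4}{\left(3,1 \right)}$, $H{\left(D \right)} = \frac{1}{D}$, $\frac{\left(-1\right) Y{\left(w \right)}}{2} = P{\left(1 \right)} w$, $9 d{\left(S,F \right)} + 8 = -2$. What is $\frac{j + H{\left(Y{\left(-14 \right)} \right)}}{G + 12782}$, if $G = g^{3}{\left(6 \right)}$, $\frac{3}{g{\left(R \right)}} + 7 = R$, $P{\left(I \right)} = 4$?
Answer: $\frac{1126561}{9372782160} \approx 0.00012019$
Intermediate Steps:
$d{\left(S,F \right)} = - \frac{10}{9}$ ($d{\left(S,F \right)} = - \frac{8}{9} + \frac{1}{9} \left(-2\right) = - \frac{8}{9} - \frac{2}{9} = - \frac{10}{9}$)
$g{\left(R \right)} = \frac{3}{-7 + R}$
$Y{\left(w \right)} = - 8 w$ ($Y{\left(w \right)} = - 2 \cdot 4 w = - 8 w$)
$G = -27$ ($G = \left(\frac{3}{-7 + 6}\right)^{3} = \left(\frac{3}{-1}\right)^{3} = \left(3 \left(-1\right)\right)^{3} = \left(-3\right)^{3} = -27$)
$j = \frac{10000}{6561}$ ($j = \left(- \frac{10}{9}\right)^{4} = \frac{10000}{6561} \approx 1.5242$)
$\frac{j + H{\left(Y{\left(-14 \right)} \right)}}{G + 12782} = \frac{\frac{10000}{6561} + \frac{1}{\left(-8\right) \left(-14\right)}}{-27 + 12782} = \frac{\frac{10000}{6561} + \frac{1}{112}}{12755} = \left(\frac{10000}{6561} + \frac{1}{112}\right) \frac{1}{12755} = \frac{1126561}{734832} \cdot \frac{1}{12755} = \frac{1126561}{9372782160}$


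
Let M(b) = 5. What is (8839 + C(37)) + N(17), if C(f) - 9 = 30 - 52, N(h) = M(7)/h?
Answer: 150047/17 ≈ 8826.3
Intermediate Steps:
N(h) = 5/h
C(f) = -13 (C(f) = 9 + (30 - 52) = 9 - 22 = -13)
(8839 + C(37)) + N(17) = (8839 - 13) + 5/17 = 8826 + 5*(1/17) = 8826 + 5/17 = 150047/17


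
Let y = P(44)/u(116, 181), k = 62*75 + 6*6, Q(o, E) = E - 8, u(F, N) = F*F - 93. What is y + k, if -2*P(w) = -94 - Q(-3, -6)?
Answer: 62619058/13363 ≈ 4686.0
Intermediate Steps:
u(F, N) = -93 + F² (u(F, N) = F² - 93 = -93 + F²)
Q(o, E) = -8 + E
k = 4686 (k = 4650 + 36 = 4686)
P(w) = 40 (P(w) = -(-94 - (-8 - 6))/2 = -(-94 - 1*(-14))/2 = -(-94 + 14)/2 = -½*(-80) = 40)
y = 40/13363 (y = 40/(-93 + 116²) = 40/(-93 + 13456) = 40/13363 ≈ 0.0029933)
y + k = 40/13363 + 4686 = 62619058/13363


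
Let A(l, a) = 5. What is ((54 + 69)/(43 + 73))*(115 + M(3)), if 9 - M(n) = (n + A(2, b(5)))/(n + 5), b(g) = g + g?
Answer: 15129/116 ≈ 130.42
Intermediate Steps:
b(g) = 2*g
M(n) = 8 (M(n) = 9 - (n + 5)/(n + 5) = 9 - (5 + n)/(5 + n) = 9 - 1*1 = 9 - 1 = 8)
((54 + 69)/(43 + 73))*(115 + M(3)) = ((54 + 69)/(43 + 73))*(115 + 8) = (123/116)*123 = 15129/116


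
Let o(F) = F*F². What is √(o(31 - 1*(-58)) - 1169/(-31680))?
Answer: √1228338049895/1320 ≈ 839.62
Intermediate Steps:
o(F) = F³
√(o(31 - 1*(-58)) - 1169/(-31680)) = √((31 - 1*(-58))³ - 1169/(-31680)) = √((31 + 58)³ - 1169*(-1/31680)) = √(89³ + 1169/31680) = √(704969 + 1169/31680) = √(22333419089/31680) = √1228338049895/1320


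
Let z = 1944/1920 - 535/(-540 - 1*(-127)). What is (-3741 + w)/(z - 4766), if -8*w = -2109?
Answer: 12765830/17488043 ≈ 0.72997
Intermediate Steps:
w = 2109/8 (w = -⅛*(-2109) = 2109/8 ≈ 263.63)
z = 76253/33040 (z = 1944*(1/1920) - 535/(-540 + 127) = 81/80 - 535/(-413) = 81/80 - 535*(-1/413) = 81/80 + 535/413 = 76253/33040 ≈ 2.3079)
(-3741 + w)/(z - 4766) = (-3741 + 2109/8)/(76253/33040 - 4766) = -27819/(8*(-157392387/33040)) = -27819/8*(-33040/157392387) = 12765830/17488043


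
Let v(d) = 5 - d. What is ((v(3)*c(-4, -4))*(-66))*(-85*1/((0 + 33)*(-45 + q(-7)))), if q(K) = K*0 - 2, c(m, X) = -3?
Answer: 1020/47 ≈ 21.702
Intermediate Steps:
q(K) = -2 (q(K) = 0 - 2 = -2)
((v(3)*c(-4, -4))*(-66))*(-85*1/((0 + 33)*(-45 + q(-7)))) = (((5 - 1*3)*(-3))*(-66))*(-85*1/((0 + 33)*(-45 - 2))) = (((5 - 3)*(-3))*(-66))*(-85/((-47*33))) = ((2*(-3))*(-66))*(-85/(-1551)) = (-6*(-66))*(-85*(-1/1551)) = 396*(85/1551) = 1020/47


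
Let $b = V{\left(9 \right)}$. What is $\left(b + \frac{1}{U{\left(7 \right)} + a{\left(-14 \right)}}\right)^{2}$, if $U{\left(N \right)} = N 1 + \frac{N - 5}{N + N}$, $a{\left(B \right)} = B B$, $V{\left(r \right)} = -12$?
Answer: $\frac{290941249}{2022084} \approx 143.88$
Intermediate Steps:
$a{\left(B \right)} = B^{2}$
$b = -12$
$U{\left(N \right)} = N + \frac{-5 + N}{2 N}$
$\left(b + \frac{1}{U{\left(7 \right)} + a{\left(-14 \right)}}\right)^{2} = \left(-12 + \frac{1}{\left(\frac{1}{2} + 7 - \frac{5}{2 \cdot 7}\right) + \left(-14\right)^{2}}\right)^{2} = \left(-12 + \frac{1}{\left(\frac{1}{2} + 7 - \frac{5}{14}\right) + 196}\right)^{2} = \left(-12 + \frac{1}{\frac{50}{7} + 196}\right)^{2} = \left(-12 + \frac{1}{\frac{1422}{7}}\right)^{2} = \left(-12 + \frac{7}{1422}\right)^{2} = \left(- \frac{17057}{1422}\right)^{2} = \frac{290941249}{2022084}$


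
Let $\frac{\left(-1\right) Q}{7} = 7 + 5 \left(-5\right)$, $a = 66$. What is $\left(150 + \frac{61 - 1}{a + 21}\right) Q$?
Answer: $\frac{550620}{29} \approx 18987.0$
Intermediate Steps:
$Q = 126$ ($Q = - 7 \left(7 + 5 \left(-5\right)\right) = - 7 \left(7 - 25\right) = \left(-7\right) \left(-18\right) = 126$)
$\left(150 + \frac{61 - 1}{a + 21}\right) Q = \left(150 + \frac{61 - 1}{66 + 21}\right) 126 = \left(150 + \frac{60}{87}\right) 126 = \left(150 + 60 \cdot \frac{1}{87}\right) 126 = \left(150 + \frac{20}{29}\right) 126 = \frac{4370}{29} \cdot 126 = \frac{550620}{29}$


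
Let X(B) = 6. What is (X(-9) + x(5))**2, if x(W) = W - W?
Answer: 36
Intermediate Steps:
x(W) = 0
(X(-9) + x(5))**2 = (6 + 0)**2 = 6**2 = 36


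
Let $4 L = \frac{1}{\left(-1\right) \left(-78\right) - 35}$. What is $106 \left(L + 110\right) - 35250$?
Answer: $- \frac{2028687}{86} \approx -23589.0$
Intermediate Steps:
$L = \frac{1}{172}$ ($L = \frac{1}{4 \left(\left(-1\right) \left(-78\right) - 35\right)} = \frac{1}{4 \left(78 - 35\right)} = \frac{1}{4 \cdot 43} = \frac{1}{4} \cdot \frac{1}{43} = \frac{1}{172} \approx 0.005814$)
$106 \left(L + 110\right) - 35250 = 106 \left(\frac{1}{172} + 110\right) - 35250 = 106 \cdot \frac{18921}{172} - 35250 = \frac{1002813}{86} - 35250 = - \frac{2028687}{86}$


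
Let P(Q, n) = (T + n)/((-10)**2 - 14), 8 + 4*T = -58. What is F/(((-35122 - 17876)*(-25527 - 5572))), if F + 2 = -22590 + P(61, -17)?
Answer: -1295297/94495928648 ≈ -1.3707e-5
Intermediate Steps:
T = -33/2 (T = -2 + (1/4)*(-58) = -2 - 29/2 = -33/2 ≈ -16.500)
P(Q, n) = -33/172 + n/86 (P(Q, n) = (-33/2 + n)/((-10)**2 - 14) = (-33/2 + n)/(100 - 14) = (-33/2 + n)/86 = (-33/2 + n)*(1/86) = -33/172 + n/86)
F = -3885891/172 (F = -2 + (-22590 + (-33/172 + (1/86)*(-17))) = -2 + (-22590 + (-33/172 - 17/86)) = -2 + (-22590 - 67/172) = -2 - 3885547/172 = -3885891/172 ≈ -22592.)
F/(((-35122 - 17876)*(-25527 - 5572))) = -3885891*1/((-35122 - 17876)*(-25527 - 5572))/172 = -3885891/(172*((-52998*(-31099)))) = -3885891/172/1648184802 = -3885891/172*1/1648184802 = -1295297/94495928648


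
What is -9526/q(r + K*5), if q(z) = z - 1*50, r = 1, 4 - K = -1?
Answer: 4763/12 ≈ 396.92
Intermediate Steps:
K = 5 (K = 4 - 1*(-1) = 4 + 1 = 5)
q(z) = -50 + z (q(z) = z - 50 = -50 + z)
-9526/q(r + K*5) = -9526/(-50 + (1 + 5*5)) = -9526/(-50 + (1 + 25)) = -9526/(-50 + 26) = -9526/(-24) = -9526*(-1/24) = 4763/12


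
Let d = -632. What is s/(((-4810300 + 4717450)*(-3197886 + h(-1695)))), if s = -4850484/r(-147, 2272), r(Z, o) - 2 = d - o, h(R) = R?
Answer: 653/116064800775 ≈ 5.6262e-9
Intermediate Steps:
r(Z, o) = -630 - o (r(Z, o) = 2 + (-632 - o) = -630 - o)
s = 2425242/1451 (s = -4850484/(-630 - 1*2272) = -4850484/(-630 - 2272) = -4850484/(-2902) = -4850484*(-1/2902) = 2425242/1451 ≈ 1671.4)
s/(((-4810300 + 4717450)*(-3197886 + h(-1695)))) = 2425242/(1451*(((-4810300 + 4717450)*(-3197886 - 1695)))) = 2425242/(1451*((-92850*(-3199581)))) = (2425242/1451)/297081095850 = (2425242/1451)*(1/297081095850) = 653/116064800775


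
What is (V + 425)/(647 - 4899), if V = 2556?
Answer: -2981/4252 ≈ -0.70108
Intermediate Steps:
(V + 425)/(647 - 4899) = (2556 + 425)/(647 - 4899) = 2981/(-4252) = 2981*(-1/4252) = -2981/4252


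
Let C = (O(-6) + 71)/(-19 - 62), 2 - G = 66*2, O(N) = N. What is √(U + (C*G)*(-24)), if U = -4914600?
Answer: 10*I*√3982854/9 ≈ 2217.5*I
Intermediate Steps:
G = -130 (G = 2 - 66*2 = 2 - 1*132 = 2 - 132 = -130)
C = -65/81 (C = (-6 + 71)/(-19 - 62) = 65/(-81) = 65*(-1/81) = -65/81 ≈ -0.80247)
√(U + (C*G)*(-24)) = √(-4914600 - 65/81*(-130)*(-24)) = √(-4914600 + (8450/81)*(-24)) = √(-4914600 - 67600/27) = √(-132761800/27) = 10*I*√3982854/9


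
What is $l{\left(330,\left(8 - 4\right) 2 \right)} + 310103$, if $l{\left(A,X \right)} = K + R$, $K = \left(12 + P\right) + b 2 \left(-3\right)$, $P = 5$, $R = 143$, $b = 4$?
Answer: $310239$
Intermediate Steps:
$K = -7$ ($K = \left(12 + 5\right) + 4 \cdot 2 \left(-3\right) = 17 + 8 \left(-3\right) = 17 - 24 = -7$)
$l{\left(A,X \right)} = 136$ ($l{\left(A,X \right)} = -7 + 143 = 136$)
$l{\left(330,\left(8 - 4\right) 2 \right)} + 310103 = 136 + 310103 = 310239$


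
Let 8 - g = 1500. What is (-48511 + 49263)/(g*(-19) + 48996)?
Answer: 47/4834 ≈ 0.0097228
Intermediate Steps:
g = -1492 (g = 8 - 1*1500 = 8 - 1500 = -1492)
(-48511 + 49263)/(g*(-19) + 48996) = (-48511 + 49263)/(-1492*(-19) + 48996) = 752/(28348 + 48996) = 752/77344 = 752*(1/77344) = 47/4834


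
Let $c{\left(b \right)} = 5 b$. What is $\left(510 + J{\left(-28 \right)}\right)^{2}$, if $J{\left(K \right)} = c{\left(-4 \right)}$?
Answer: $240100$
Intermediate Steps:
$J{\left(K \right)} = -20$ ($J{\left(K \right)} = 5 \left(-4\right) = -20$)
$\left(510 + J{\left(-28 \right)}\right)^{2} = \left(510 - 20\right)^{2} = 490^{2} = 240100$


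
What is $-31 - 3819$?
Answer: $-3850$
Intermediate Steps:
$-31 - 3819 = -3850$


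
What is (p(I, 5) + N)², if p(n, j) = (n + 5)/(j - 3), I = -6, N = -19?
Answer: 1521/4 ≈ 380.25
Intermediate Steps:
p(n, j) = (5 + n)/(-3 + j)
(p(I, 5) + N)² = ((5 - 6)/(-3 + 5) - 19)² = (-1/2 - 19)² = ((½)*(-1) - 19)² = (-½ - 19)² = (-39/2)² = 1521/4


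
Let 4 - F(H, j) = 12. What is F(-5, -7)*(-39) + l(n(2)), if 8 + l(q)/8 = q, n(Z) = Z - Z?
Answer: 248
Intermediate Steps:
n(Z) = 0
l(q) = -64 + 8*q
F(H, j) = -8 (F(H, j) = 4 - 1*12 = 4 - 12 = -8)
F(-5, -7)*(-39) + l(n(2)) = -8*(-39) + (-64 + 8*0) = 312 + (-64 + 0) = 312 - 64 = 248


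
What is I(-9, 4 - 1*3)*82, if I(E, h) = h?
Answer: 82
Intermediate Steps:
I(-9, 4 - 1*3)*82 = (4 - 1*3)*82 = (4 - 3)*82 = 1*82 = 82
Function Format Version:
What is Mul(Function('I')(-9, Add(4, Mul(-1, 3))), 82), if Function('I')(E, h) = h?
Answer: 82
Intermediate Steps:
Mul(Function('I')(-9, Add(4, Mul(-1, 3))), 82) = Mul(Add(4, Mul(-1, 3)), 82) = Mul(Add(4, -3), 82) = Mul(1, 82) = 82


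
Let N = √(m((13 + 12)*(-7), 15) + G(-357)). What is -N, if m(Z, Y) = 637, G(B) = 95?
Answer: -2*√183 ≈ -27.056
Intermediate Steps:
N = 2*√183 (N = √(637 + 95) = √732 = 2*√183 ≈ 27.056)
-N = -2*√183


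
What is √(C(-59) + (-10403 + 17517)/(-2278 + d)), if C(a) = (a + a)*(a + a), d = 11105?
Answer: √1084964190674/8827 ≈ 118.00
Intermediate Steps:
C(a) = 4*a² (C(a) = (2*a)*(2*a) = 4*a²)
√(C(-59) + (-10403 + 17517)/(-2278 + d)) = √(4*(-59)² + (-10403 + 17517)/(-2278 + 11105)) = √(4*3481 + 7114/8827) = √(13924 + 7114*(1/8827)) = √(13924 + 7114/8827) = √(122914262/8827) = √1084964190674/8827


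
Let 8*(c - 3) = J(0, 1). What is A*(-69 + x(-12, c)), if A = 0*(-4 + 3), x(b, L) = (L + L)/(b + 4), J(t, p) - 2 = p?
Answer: 0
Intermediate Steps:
J(t, p) = 2 + p
c = 27/8 (c = 3 + (2 + 1)/8 = 3 + (⅛)*3 = 3 + 3/8 = 27/8 ≈ 3.3750)
x(b, L) = 2*L/(4 + b) (x(b, L) = (2*L)/(4 + b) = 2*L/(4 + b))
A = 0 (A = 0*(-1) = 0)
A*(-69 + x(-12, c)) = 0*(-69 + 2*(27/8)/(4 - 12)) = 0*(-69 + 2*(27/8)/(-8)) = 0*(-69 + 2*(27/8)*(-⅛)) = 0*(-69 - 27/32) = 0*(-2235/32) = 0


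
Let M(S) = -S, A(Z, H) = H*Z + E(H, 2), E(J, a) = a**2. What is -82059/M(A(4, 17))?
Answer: 27353/24 ≈ 1139.7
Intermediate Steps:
A(Z, H) = 4 + H*Z (A(Z, H) = H*Z + 2**2 = H*Z + 4 = 4 + H*Z)
-82059/M(A(4, 17)) = -82059*(-1/(4 + 17*4)) = -82059*(-1/(4 + 68)) = -82059/((-1*72)) = -82059/(-72) = -82059*(-1/72) = 27353/24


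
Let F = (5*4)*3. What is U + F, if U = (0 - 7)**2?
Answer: 109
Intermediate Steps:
F = 60 (F = 20*3 = 60)
U = 49 (U = (-7)**2 = 49)
U + F = 49 + 60 = 109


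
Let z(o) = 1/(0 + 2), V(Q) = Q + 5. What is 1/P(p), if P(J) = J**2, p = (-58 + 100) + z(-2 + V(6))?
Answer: 4/7225 ≈ 0.00055363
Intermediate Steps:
V(Q) = 5 + Q
z(o) = 1/2
p = 85/2 (p = (-58 + 100) + 1/2 = 42 + 1/2 = 85/2 ≈ 42.500)
1/P(p) = 1/((85/2)**2) = 1/(7225/4) = 4/7225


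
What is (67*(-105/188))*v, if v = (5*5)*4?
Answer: -175875/47 ≈ -3742.0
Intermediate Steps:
v = 100 (v = 25*4 = 100)
(67*(-105/188))*v = (67*(-105/188))*100 = -7035/188*100 = -175875/47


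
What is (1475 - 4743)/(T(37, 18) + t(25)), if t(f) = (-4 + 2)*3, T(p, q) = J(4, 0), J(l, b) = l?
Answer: 1634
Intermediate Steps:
T(p, q) = 4
t(f) = -6 (t(f) = -2*3 = -6)
(1475 - 4743)/(T(37, 18) + t(25)) = (1475 - 4743)/(4 - 6) = -3268/(-2) = -3268*(-½) = 1634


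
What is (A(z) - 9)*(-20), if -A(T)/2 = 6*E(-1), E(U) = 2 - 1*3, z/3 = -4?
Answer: -60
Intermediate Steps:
z = -12 (z = 3*(-4) = -12)
E(U) = -1 (E(U) = 2 - 3 = -1)
A(T) = 12 (A(T) = -12*(-1) = -2*(-6) = 12)
(A(z) - 9)*(-20) = (12 - 9)*(-20) = 3*(-20) = -60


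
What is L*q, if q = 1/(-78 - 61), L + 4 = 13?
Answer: -9/139 ≈ -0.064748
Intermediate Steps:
L = 9 (L = -4 + 13 = 9)
q = -1/139 (q = 1/(-139) = -1/139 ≈ -0.0071942)
L*q = 9*(-1/139) = -9/139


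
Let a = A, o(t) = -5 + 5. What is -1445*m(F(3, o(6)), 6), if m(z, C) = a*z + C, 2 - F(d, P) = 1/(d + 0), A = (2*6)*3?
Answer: -95370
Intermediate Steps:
o(t) = 0
A = 36 (A = 12*3 = 36)
a = 36
F(d, P) = 2 - 1/d (F(d, P) = 2 - 1/(d + 0) = 2 - 1/d)
m(z, C) = C + 36*z (m(z, C) = 36*z + C = C + 36*z)
-1445*m(F(3, o(6)), 6) = -1445*(6 + 36*(2 - 1/3)) = -1445*(6 + 36*(5/3)) = -1445*(6 + 60) = -1445*66 = -95370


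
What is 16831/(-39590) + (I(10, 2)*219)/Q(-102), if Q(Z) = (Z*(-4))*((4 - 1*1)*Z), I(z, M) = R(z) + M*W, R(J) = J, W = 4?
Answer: -20901671/45766040 ≈ -0.45671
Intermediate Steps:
I(z, M) = z + 4*M (I(z, M) = z + M*4 = z + 4*M)
Q(Z) = -12*Z² (Q(Z) = (-4*Z)*((4 - 1)*Z) = (-4*Z)*(3*Z) = -12*Z²)
16831/(-39590) + (I(10, 2)*219)/Q(-102) = 16831/(-39590) + ((10 + 4*2)*219)/((-12*(-102)²)) = 16831*(-1/39590) + ((10 + 8)*219)/((-12*10404)) = -16831/39590 + (18*219)/(-124848) = -16831/39590 + 3942*(-1/124848) = -16831/39590 - 73/2312 = -20901671/45766040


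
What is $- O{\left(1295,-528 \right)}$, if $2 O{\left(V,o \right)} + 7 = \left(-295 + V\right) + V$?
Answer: $-1144$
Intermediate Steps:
$O{\left(V,o \right)} = -151 + V$ ($O{\left(V,o \right)} = - \frac{7}{2} + \frac{\left(-295 + V\right) + V}{2} = - \frac{7}{2} + \frac{-295 + 2 V}{2} = - \frac{7}{2} + \left(- \frac{295}{2} + V\right) = -151 + V$)
$- O{\left(1295,-528 \right)} = - (-151 + 1295) = \left(-1\right) 1144 = -1144$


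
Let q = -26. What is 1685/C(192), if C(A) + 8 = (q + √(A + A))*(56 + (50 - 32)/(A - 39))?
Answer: -178601575/68129764 - 13663665*√6/17032441 ≈ -4.5865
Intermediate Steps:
C(A) = -8 + (-26 + √2*√A)*(56 + 18/(-39 + A)) (C(A) = -8 + (-26 + √(A + A))*(56 + (50 - 32)/(A - 39)) = -8 + (-26 + √(2*A))*(56 + 18/(-39 + A)) = -8 + (-26 + √2*√A)*(56 + 18/(-39 + A)))
1685/C(192) = 1685/((2*(28314 - 732*192 - 1083*√2*√192 + 28*√2*192^(3/2))/(-39 + 192))) = 1685/((2*(28314 - 140544 - 1083*√2*8*√3 + 28*√2*(1536*√3))/153)) = 1685/((2*(1/153)*(28314 - 140544 - 8664*√6 + 43008*√6))) = 1685/((2*(1/153)*(-112230 + 34344*√6))) = 1685/(-24940/17 + 7632*√6/17)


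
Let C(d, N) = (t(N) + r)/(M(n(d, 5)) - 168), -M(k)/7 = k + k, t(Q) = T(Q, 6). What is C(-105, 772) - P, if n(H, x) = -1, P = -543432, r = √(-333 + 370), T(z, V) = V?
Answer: 41844261/77 - √37/154 ≈ 5.4343e+5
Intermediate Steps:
t(Q) = 6
r = √37 ≈ 6.0828
M(k) = -14*k (M(k) = -7*(k + k) = -14*k)
C(d, N) = -3/77 - √37/154 (C(d, N) = (6 + √37)/(-14*(-1) - 168) = (6 + √37)/(14 - 168) = (6 + √37)/(-154) = (6 + √37)*(-1/154) = -3/77 - √37/154)
C(-105, 772) - P = (-3/77 - √37/154) - 1*(-543432) = (-3/77 - √37/154) + 543432 = 41844261/77 - √37/154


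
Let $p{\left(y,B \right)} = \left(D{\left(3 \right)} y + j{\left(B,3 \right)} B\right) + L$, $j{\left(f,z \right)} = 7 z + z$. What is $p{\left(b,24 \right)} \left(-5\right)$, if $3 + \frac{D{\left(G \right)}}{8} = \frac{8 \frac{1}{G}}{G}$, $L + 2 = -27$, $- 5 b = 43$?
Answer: $- \frac{31151}{9} \approx -3461.2$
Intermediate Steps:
$b = - \frac{43}{5}$ ($b = \left(- \frac{1}{5}\right) 43 = - \frac{43}{5} \approx -8.6$)
$L = -29$ ($L = -2 - 27 = -29$)
$j{\left(f,z \right)} = 8 z$
$D{\left(G \right)} = -24 + \frac{64}{G^{2}}$ ($D{\left(G \right)} = -24 + 8 \frac{8 \frac{1}{G}}{G} = -24 + 8 \frac{8}{G^{2}} = -24 + \frac{64}{G^{2}}$)
$p{\left(y,B \right)} = -29 + 24 B - \frac{152 y}{9}$ ($p{\left(y,B \right)} = \left(\left(-24 + \frac{64}{9}\right) y + 8 \cdot 3 B\right) - 29 = \left(\left(-24 + 64 \cdot \frac{1}{9}\right) y + 24 B\right) - 29 = \left(\left(-24 + \frac{64}{9}\right) y + 24 B\right) - 29 = \left(- \frac{152 y}{9} + 24 B\right) - 29 = \left(24 B - \frac{152 y}{9}\right) - 29 = -29 + 24 B - \frac{152 y}{9}$)
$p{\left(b,24 \right)} \left(-5\right) = \left(-29 + 24 \cdot 24 - - \frac{6536}{45}\right) \left(-5\right) = \left(-29 + 576 + \frac{6536}{45}\right) \left(-5\right) = \frac{31151}{45} \left(-5\right) = - \frac{31151}{9}$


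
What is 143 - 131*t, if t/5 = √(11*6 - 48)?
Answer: 143 - 1965*√2 ≈ -2635.9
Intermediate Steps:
t = 15*√2 (t = 5*√(11*6 - 48) = 5*√(66 - 48) = 5*√18 = 5*(3*√2) = 15*√2 ≈ 21.213)
143 - 131*t = 143 - 1965*√2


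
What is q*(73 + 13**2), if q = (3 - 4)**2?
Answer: 242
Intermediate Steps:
q = 1 (q = (-1)**2 = 1)
q*(73 + 13**2) = 1*(73 + 13**2) = 1*(73 + 169) = 1*242 = 242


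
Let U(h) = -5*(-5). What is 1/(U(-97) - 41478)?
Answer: -1/41453 ≈ -2.4124e-5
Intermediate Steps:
U(h) = 25
1/(U(-97) - 41478) = 1/(25 - 41478) = 1/(-41453) = -1/41453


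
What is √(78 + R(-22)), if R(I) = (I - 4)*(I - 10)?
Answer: √910 ≈ 30.166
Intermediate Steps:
R(I) = (-10 + I)*(-4 + I) (R(I) = (-4 + I)*(-10 + I) = (-10 + I)*(-4 + I))
√(78 + R(-22)) = √(78 + (40 + (-22)² - 14*(-22))) = √(78 + (40 + 484 + 308)) = √(78 + 832) = √910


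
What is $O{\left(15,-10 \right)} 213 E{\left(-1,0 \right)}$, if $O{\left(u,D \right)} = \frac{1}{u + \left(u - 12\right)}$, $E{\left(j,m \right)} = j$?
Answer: $- \frac{71}{6} \approx -11.833$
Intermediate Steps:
$O{\left(u,D \right)} = \frac{1}{-12 + 2 u}$ ($O{\left(u,D \right)} = \frac{1}{u + \left(-12 + u\right)} = \frac{1}{-12 + 2 u}$)
$O{\left(15,-10 \right)} 213 E{\left(-1,0 \right)} = \frac{1}{2 \left(-6 + 15\right)} 213 \left(-1\right) = \frac{1}{2 \cdot 9} \cdot 213 \left(-1\right) = \frac{1}{2} \cdot \frac{1}{9} \cdot 213 \left(-1\right) = \frac{1}{18} \cdot 213 \left(-1\right) = \frac{71}{6} \left(-1\right) = - \frac{71}{6}$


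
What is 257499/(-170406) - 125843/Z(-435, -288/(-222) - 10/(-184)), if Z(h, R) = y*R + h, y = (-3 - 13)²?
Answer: 2025520915531/1433701414 ≈ 1412.8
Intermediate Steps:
y = 256 (y = (-16)² = 256)
Z(h, R) = h + 256*R (Z(h, R) = 256*R + h = h + 256*R)
257499/(-170406) - 125843/Z(-435, -288/(-222) - 10/(-184)) = 257499/(-170406) - 125843/(-435 + 256*(-288/(-222) - 10/(-184))) = 257499*(-1/170406) - 125843/(-435 + 256*(-288*(-1/222) - 10*(-1/184))) = -28611/18934 - 125843/(-435 + 256*(48/37 + 5/92)) = -28611/18934 - 125843/(-435 + 256*(4601/3404)) = -28611/18934 - 125843/(-435 + 294464/851) = -28611/18934 - 125843/(-75721/851) = -28611/18934 - 125843*(-851/75721) = -28611/18934 + 107092393/75721 = 2025520915531/1433701414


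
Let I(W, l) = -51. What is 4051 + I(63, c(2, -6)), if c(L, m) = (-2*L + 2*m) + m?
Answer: 4000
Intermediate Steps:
c(L, m) = -2*L + 3*m
4051 + I(63, c(2, -6)) = 4051 - 51 = 4000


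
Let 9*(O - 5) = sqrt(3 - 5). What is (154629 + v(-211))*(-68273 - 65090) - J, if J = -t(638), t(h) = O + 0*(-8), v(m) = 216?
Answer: -20650593730 + I*sqrt(2)/9 ≈ -2.0651e+10 + 0.15713*I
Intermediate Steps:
O = 5 + I*sqrt(2)/9 (O = 5 + sqrt(3 - 5)/9 = 5 + sqrt(-2)/9 = 5 + (I*sqrt(2))/9 = 5 + I*sqrt(2)/9 ≈ 5.0 + 0.15713*I)
t(h) = 5 + I*sqrt(2)/9 (t(h) = (5 + I*sqrt(2)/9) + 0*(-8) = (5 + I*sqrt(2)/9) + 0 = 5 + I*sqrt(2)/9)
J = -5 - I*sqrt(2)/9 (J = -(5 + I*sqrt(2)/9) = -5 - I*sqrt(2)/9 ≈ -5.0 - 0.15713*I)
(154629 + v(-211))*(-68273 - 65090) - J = (154629 + 216)*(-68273 - 65090) - (-5 - I*sqrt(2)/9) = 154845*(-133363) + (5 + I*sqrt(2)/9) = -20650593735 + (5 + I*sqrt(2)/9) = -20650593730 + I*sqrt(2)/9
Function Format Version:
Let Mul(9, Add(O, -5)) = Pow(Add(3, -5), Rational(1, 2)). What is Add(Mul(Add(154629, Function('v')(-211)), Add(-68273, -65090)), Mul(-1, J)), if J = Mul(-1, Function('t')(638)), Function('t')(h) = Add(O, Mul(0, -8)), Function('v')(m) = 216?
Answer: Add(-20650593730, Mul(Rational(1, 9), I, Pow(2, Rational(1, 2)))) ≈ Add(-2.0651e+10, Mul(0.15713, I))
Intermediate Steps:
O = Add(5, Mul(Rational(1, 9), I, Pow(2, Rational(1, 2)))) (O = Add(5, Mul(Rational(1, 9), Pow(Add(3, -5), Rational(1, 2)))) = Add(5, Mul(Rational(1, 9), Pow(-2, Rational(1, 2)))) = Add(5, Mul(Rational(1, 9), Mul(I, Pow(2, Rational(1, 2))))) = Add(5, Mul(Rational(1, 9), I, Pow(2, Rational(1, 2)))) ≈ Add(5.0000, Mul(0.15713, I)))
Function('t')(h) = Add(5, Mul(Rational(1, 9), I, Pow(2, Rational(1, 2)))) (Function('t')(h) = Add(Add(5, Mul(Rational(1, 9), I, Pow(2, Rational(1, 2)))), Mul(0, -8)) = Add(Add(5, Mul(Rational(1, 9), I, Pow(2, Rational(1, 2)))), 0) = Add(5, Mul(Rational(1, 9), I, Pow(2, Rational(1, 2)))))
J = Add(-5, Mul(Rational(-1, 9), I, Pow(2, Rational(1, 2)))) (J = Mul(-1, Add(5, Mul(Rational(1, 9), I, Pow(2, Rational(1, 2))))) = Add(-5, Mul(Rational(-1, 9), I, Pow(2, Rational(1, 2)))) ≈ Add(-5.0000, Mul(-0.15713, I)))
Add(Mul(Add(154629, Function('v')(-211)), Add(-68273, -65090)), Mul(-1, J)) = Add(Mul(Add(154629, 216), Add(-68273, -65090)), Mul(-1, Add(-5, Mul(Rational(-1, 9), I, Pow(2, Rational(1, 2)))))) = Add(Mul(154845, -133363), Add(5, Mul(Rational(1, 9), I, Pow(2, Rational(1, 2))))) = Add(-20650593735, Add(5, Mul(Rational(1, 9), I, Pow(2, Rational(1, 2))))) = Add(-20650593730, Mul(Rational(1, 9), I, Pow(2, Rational(1, 2))))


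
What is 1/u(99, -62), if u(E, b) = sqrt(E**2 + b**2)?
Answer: sqrt(13645)/13645 ≈ 0.0085608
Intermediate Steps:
1/u(99, -62) = 1/(sqrt(99**2 + (-62)**2)) = 1/(sqrt(9801 + 3844)) = 1/(sqrt(13645)) = sqrt(13645)/13645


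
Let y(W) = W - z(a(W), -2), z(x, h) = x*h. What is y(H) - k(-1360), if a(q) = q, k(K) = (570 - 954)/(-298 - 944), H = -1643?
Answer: -1020367/207 ≈ -4929.3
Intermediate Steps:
k(K) = 64/207 (k(K) = -384/(-1242) = -384*(-1/1242) = 64/207)
z(x, h) = h*x
y(W) = 3*W (y(W) = W - (-2)*W = W + 2*W = 3*W)
y(H) - k(-1360) = 3*(-1643) - 1*64/207 = -4929 - 64/207 = -1020367/207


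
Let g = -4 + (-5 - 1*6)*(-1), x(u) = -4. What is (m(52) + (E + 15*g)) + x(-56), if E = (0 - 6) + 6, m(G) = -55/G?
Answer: 5197/52 ≈ 99.942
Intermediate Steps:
E = 0 (E = -6 + 6 = 0)
g = 7 (g = -4 + (-5 - 6)*(-1) = -4 - 11*(-1) = -4 + 11 = 7)
(m(52) + (E + 15*g)) + x(-56) = (-55/52 + (0 + 15*7)) - 4 = (-55*1/52 + (0 + 105)) - 4 = (-55/52 + 105) - 4 = 5405/52 - 4 = 5197/52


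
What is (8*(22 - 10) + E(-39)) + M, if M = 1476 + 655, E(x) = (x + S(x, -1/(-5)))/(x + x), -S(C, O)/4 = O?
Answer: 868729/390 ≈ 2227.5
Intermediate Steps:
S(C, O) = -4*O
E(x) = (-⅘ + x)/(2*x) (E(x) = (x - (-4)/(-5))/(x + x) = (x - (-4)*(-1)/5)/((2*x)) = (x - 4*⅕)*(1/(2*x)) = (x - ⅘)*(1/(2*x)) = (-⅘ + x)*(1/(2*x)) = (-⅘ + x)/(2*x))
M = 2131
(8*(22 - 10) + E(-39)) + M = (8*(22 - 10) + (⅒)*(-4 + 5*(-39))/(-39)) + 2131 = (8*12 + (⅒)*(-1/39)*(-4 - 195)) + 2131 = (96 + (⅒)*(-1/39)*(-199)) + 2131 = (96 + 199/390) + 2131 = 37639/390 + 2131 = 868729/390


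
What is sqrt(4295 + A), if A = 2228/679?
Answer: sqrt(1981683907)/679 ≈ 65.561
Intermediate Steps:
A = 2228/679 (A = 2228*(1/679) = 2228/679 ≈ 3.2813)
sqrt(4295 + A) = sqrt(4295 + 2228/679) = sqrt(2918533/679) = sqrt(1981683907)/679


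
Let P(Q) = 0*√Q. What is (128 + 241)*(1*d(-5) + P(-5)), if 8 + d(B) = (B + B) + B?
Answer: -8487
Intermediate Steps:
d(B) = -8 + 3*B (d(B) = -8 + ((B + B) + B) = -8 + (2*B + B) = -8 + 3*B)
P(Q) = 0
(128 + 241)*(1*d(-5) + P(-5)) = (128 + 241)*(1*(-8 + 3*(-5)) + 0) = 369*(1*(-8 - 15) + 0) = 369*(1*(-23) + 0) = 369*(-23 + 0) = 369*(-23) = -8487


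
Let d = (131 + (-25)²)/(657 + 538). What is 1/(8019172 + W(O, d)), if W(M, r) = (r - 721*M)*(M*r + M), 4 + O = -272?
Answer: -1428025/116598540257276 ≈ -1.2247e-8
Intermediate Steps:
O = -276 (O = -4 - 272 = -276)
d = 756/1195 (d = (131 + 625)/1195 = 756*(1/1195) = 756/1195 ≈ 0.63264)
W(M, r) = (M + M*r)*(r - 721*M) (W(M, r) = (r - 721*M)*(M + M*r) = (M + M*r)*(r - 721*M))
1/(8019172 + W(O, d)) = 1/(8019172 - 276*(756/1195 + (756/1195)² - 721*(-276) - 721*(-276)*756/1195)) = 1/(8019172 - 276*(756/1195 + 571536/1428025 + 198996 + 150440976/1195)) = 1/(8019172 - 276*463949704176/1428025) = 1/(8019172 - 128050118352576/1428025) = 1/(-116598540257276/1428025) = -1428025/116598540257276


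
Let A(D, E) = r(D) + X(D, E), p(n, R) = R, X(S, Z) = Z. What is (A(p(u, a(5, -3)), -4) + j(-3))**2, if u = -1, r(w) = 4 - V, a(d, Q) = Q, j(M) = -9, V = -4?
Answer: 25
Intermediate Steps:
r(w) = 8 (r(w) = 4 - 1*(-4) = 4 + 4 = 8)
A(D, E) = 8 + E
(A(p(u, a(5, -3)), -4) + j(-3))**2 = ((8 - 4) - 9)**2 = (4 - 9)**2 = (-5)**2 = 25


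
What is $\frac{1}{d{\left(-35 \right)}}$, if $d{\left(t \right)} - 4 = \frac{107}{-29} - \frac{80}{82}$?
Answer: $- \frac{1189}{791} \approx -1.5032$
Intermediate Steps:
$d{\left(t \right)} = - \frac{791}{1189}$ ($d{\left(t \right)} = 4 + \left(\frac{107}{-29} - \frac{80}{82}\right) = 4 + \left(107 \left(- \frac{1}{29}\right) - \frac{40}{41}\right) = 4 - \frac{5547}{1189} = - \frac{791}{1189}$)
$\frac{1}{d{\left(-35 \right)}} = \frac{1}{- \frac{791}{1189}} = - \frac{1189}{791}$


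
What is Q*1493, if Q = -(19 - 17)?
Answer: -2986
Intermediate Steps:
Q = -2 (Q = -1*2 = -2)
Q*1493 = -2*1493 = -2986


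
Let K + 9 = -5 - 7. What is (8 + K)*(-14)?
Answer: 182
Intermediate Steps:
K = -21 (K = -9 + (-5 - 7) = -9 - 12 = -21)
(8 + K)*(-14) = (8 - 21)*(-14) = -13*(-14) = 182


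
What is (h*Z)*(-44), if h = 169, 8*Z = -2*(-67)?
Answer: -124553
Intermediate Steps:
Z = 67/4 (Z = (-2*(-67))/8 = (⅛)*134 = 67/4 ≈ 16.750)
(h*Z)*(-44) = (169*(67/4))*(-44) = (11323/4)*(-44) = -124553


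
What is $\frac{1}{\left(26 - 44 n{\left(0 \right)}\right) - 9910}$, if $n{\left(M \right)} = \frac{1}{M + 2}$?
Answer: $- \frac{1}{9906} \approx -0.00010095$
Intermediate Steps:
$n{\left(M \right)} = \frac{1}{2 + M}$
$\frac{1}{\left(26 - 44 n{\left(0 \right)}\right) - 9910} = \frac{1}{\left(26 - \frac{44}{2 + 0}\right) - 9910} = \frac{1}{\left(26 - \frac{44}{2}\right) - 9910} = \frac{1}{\left(26 - 22\right) - 9910} = \frac{1}{4 - 9910} = \frac{1}{-9906} = - \frac{1}{9906}$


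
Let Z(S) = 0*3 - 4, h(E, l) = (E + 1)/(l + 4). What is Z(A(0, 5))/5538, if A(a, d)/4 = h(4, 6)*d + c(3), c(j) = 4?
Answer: -2/2769 ≈ -0.00072228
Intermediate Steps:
h(E, l) = (1 + E)/(4 + l)
A(a, d) = 16 + 2*d (A(a, d) = 4*(((1 + 4)/(4 + 6))*d + 4) = 4*((5/10)*d + 4) = 4*(((⅒)*5)*d + 4) = 4*(d/2 + 4) = 4*(4 + d/2) = 16 + 2*d)
Z(S) = -4 (Z(S) = 0 - 4 = -4)
Z(A(0, 5))/5538 = -4/5538 = -4*1/5538 = -2/2769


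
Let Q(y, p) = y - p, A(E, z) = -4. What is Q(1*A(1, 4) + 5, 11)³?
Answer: -1000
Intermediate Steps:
Q(1*A(1, 4) + 5, 11)³ = ((1*(-4) + 5) - 1*11)³ = ((-4 + 5) - 11)³ = (1 - 11)³ = (-10)³ = -1000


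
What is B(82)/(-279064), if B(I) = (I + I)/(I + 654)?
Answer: -41/51347776 ≈ -7.9848e-7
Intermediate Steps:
B(I) = 2*I/(654 + I) (B(I) = (2*I)/(654 + I) = 2*I/(654 + I))
B(82)/(-279064) = (2*82/(654 + 82))/(-279064) = (2*82/736)*(-1/279064) = (2*82*(1/736))*(-1/279064) = (41/184)*(-1/279064) = -41/51347776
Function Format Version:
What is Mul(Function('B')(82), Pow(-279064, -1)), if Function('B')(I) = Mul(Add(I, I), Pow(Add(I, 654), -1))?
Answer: Rational(-41, 51347776) ≈ -7.9848e-7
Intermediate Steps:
Function('B')(I) = Mul(2, I, Pow(Add(654, I), -1)) (Function('B')(I) = Mul(Mul(2, I), Pow(Add(654, I), -1)) = Mul(2, I, Pow(Add(654, I), -1)))
Mul(Function('B')(82), Pow(-279064, -1)) = Mul(Mul(2, 82, Pow(Add(654, 82), -1)), Pow(-279064, -1)) = Mul(Mul(2, 82, Pow(736, -1)), Rational(-1, 279064)) = Mul(Mul(2, 82, Rational(1, 736)), Rational(-1, 279064)) = Mul(Rational(41, 184), Rational(-1, 279064)) = Rational(-41, 51347776)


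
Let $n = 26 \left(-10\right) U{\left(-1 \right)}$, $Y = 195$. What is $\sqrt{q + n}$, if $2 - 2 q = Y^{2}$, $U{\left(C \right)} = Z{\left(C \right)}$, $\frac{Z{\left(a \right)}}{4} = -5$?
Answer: $\frac{i \sqrt{55246}}{2} \approx 117.52 i$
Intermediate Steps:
$Z{\left(a \right)} = -20$ ($Z{\left(a \right)} = 4 \left(-5\right) = -20$)
$U{\left(C \right)} = -20$
$n = 5200$ ($n = 26 \left(-10\right) \left(-20\right) = \left(-260\right) \left(-20\right) = 5200$)
$q = - \frac{38023}{2}$ ($q = 1 - \frac{195^{2}}{2} = 1 - \frac{38025}{2} = - \frac{38023}{2} \approx -19012.0$)
$\sqrt{q + n} = \sqrt{- \frac{38023}{2} + 5200} = \sqrt{- \frac{27623}{2}} = \frac{i \sqrt{55246}}{2}$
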